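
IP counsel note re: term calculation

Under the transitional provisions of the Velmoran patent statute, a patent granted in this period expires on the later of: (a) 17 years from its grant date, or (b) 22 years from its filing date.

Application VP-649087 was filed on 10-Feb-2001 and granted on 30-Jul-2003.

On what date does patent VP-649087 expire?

(a) grant + 17 years → 30 July 2020.
(b) filing + 22 years → 10 February 2023.
Later of the two: 10 February 2023.

February 10, 2023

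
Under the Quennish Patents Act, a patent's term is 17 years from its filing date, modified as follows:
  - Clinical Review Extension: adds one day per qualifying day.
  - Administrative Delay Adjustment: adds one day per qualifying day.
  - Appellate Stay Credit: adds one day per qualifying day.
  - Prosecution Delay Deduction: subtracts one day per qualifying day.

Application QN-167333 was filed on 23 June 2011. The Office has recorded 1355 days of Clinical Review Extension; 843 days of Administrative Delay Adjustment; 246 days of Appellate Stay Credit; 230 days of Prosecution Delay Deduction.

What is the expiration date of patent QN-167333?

Base term: filing date + 17 years → 23 June 2028.
Clinical Review Extension: +1355 days → 9 March 2032.
Administrative Delay Adjustment: +843 days → 30 June 2034.
Appellate Stay Credit: +246 days → 3 March 2035.
Prosecution Delay Deduction: −230 days → 16 July 2034.

July 16, 2034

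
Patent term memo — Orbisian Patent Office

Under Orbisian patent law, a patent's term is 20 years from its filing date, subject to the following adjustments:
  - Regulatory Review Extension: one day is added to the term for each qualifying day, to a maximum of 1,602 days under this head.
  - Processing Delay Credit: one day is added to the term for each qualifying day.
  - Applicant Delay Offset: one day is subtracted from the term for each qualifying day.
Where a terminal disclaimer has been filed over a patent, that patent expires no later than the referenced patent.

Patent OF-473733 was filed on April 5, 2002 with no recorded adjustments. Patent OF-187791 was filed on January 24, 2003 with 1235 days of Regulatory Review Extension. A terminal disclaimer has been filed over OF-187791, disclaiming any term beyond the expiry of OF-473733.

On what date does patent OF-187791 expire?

Natural term of OF-187791:
  Base: filing + 20 years → 24 January 2023.
  Regulatory Review Extension: 1235 days (within the 1602-day cap) → +1235 days → 12 June 2026.
Expiry of referenced patent OF-473733:
  Base: filing + 20 years → 5 April 2022.
Terminal disclaimer: OF-187791 expires on the earlier of 12 June 2026 and 5 April 2022.

April 5, 2022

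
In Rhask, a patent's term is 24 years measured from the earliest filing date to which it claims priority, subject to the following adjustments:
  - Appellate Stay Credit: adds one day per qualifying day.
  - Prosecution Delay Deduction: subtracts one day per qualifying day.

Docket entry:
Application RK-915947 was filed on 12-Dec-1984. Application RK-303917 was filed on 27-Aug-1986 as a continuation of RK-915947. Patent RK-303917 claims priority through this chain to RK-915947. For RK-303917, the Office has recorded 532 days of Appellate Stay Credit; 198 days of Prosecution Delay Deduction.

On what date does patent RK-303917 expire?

November 11, 2009

Earliest priority filing: 12 December 1984.
Base term: 12 December 1984 + 24 years → 12 December 2008.
Appellate Stay Credit: +532 days → 28 May 2010.
Prosecution Delay Deduction: −198 days → 11 November 2009.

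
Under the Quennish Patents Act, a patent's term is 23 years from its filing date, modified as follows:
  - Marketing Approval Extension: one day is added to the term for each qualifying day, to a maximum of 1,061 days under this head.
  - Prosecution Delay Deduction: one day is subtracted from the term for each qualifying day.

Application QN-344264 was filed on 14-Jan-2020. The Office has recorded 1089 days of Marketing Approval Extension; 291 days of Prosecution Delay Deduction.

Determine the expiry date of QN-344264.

Base term: filing date + 23 years → 14 January 2043.
Marketing Approval Extension: 1089 days claimed exceeds the 1061-day cap, so +1061 days → 10 December 2045.
Prosecution Delay Deduction: −291 days → 22 February 2045.

February 22, 2045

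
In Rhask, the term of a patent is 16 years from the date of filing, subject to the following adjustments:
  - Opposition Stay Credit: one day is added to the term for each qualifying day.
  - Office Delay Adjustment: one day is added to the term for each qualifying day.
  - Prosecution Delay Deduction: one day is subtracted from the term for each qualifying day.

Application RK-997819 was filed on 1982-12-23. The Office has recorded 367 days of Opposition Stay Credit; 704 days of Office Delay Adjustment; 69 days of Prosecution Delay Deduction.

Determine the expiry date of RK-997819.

September 20, 2001

Base term: filing date + 16 years → 23 December 1998.
Opposition Stay Credit: +367 days → 25 December 1999.
Office Delay Adjustment: +704 days → 28 November 2001.
Prosecution Delay Deduction: −69 days → 20 September 2001.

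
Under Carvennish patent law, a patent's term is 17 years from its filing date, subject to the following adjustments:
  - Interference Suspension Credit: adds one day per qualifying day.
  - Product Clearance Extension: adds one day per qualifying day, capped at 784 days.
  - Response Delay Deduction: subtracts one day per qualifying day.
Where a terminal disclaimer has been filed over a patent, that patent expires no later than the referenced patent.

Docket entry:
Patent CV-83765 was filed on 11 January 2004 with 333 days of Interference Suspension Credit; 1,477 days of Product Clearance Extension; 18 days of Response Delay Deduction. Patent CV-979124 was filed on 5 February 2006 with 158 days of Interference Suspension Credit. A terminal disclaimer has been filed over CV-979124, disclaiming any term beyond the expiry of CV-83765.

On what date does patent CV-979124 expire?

Natural term of CV-979124:
  Base: filing + 17 years → 5 February 2023.
  Interference Suspension Credit: +158 days → 13 July 2023.
Expiry of referenced patent CV-83765:
  Base: filing + 17 years → 11 January 2021.
  Interference Suspension Credit: +333 days → 10 December 2021.
  Product Clearance Extension: 1477 days claimed exceeds the 784-day cap, so +784 days → 2 February 2024.
  Response Delay Deduction: −18 days → 15 January 2024.
Terminal disclaimer: CV-979124 expires on the earlier of 13 July 2023 and 15 January 2024.

2023-07-13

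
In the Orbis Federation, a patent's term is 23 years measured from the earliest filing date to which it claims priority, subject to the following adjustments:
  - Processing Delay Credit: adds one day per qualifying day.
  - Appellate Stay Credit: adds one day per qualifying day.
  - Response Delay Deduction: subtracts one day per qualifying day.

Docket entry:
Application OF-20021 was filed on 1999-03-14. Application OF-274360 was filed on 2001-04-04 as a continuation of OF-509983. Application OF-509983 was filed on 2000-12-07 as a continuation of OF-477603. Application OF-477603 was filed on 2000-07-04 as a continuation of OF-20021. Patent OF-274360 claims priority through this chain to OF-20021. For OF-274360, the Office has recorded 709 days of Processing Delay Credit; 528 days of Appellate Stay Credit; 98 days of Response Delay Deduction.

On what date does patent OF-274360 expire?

Earliest priority filing: 14 March 1999.
Base term: 14 March 1999 + 23 years → 14 March 2022.
Processing Delay Credit: +709 days → 21 February 2024.
Appellate Stay Credit: +528 days → 2 August 2025.
Response Delay Deduction: −98 days → 26 April 2025.

2025-04-26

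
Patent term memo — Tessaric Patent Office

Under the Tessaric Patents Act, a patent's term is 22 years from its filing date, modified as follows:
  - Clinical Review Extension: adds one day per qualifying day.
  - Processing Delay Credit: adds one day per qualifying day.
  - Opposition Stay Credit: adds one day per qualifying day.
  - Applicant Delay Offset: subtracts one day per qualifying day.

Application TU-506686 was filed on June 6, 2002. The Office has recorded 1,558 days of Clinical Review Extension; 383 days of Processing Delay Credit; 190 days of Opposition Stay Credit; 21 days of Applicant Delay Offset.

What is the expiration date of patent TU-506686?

Base term: filing date + 22 years → 6 June 2024.
Clinical Review Extension: +1558 days → 11 September 2028.
Processing Delay Credit: +383 days → 29 September 2029.
Opposition Stay Credit: +190 days → 7 April 2030.
Applicant Delay Offset: −21 days → 17 March 2030.

March 17, 2030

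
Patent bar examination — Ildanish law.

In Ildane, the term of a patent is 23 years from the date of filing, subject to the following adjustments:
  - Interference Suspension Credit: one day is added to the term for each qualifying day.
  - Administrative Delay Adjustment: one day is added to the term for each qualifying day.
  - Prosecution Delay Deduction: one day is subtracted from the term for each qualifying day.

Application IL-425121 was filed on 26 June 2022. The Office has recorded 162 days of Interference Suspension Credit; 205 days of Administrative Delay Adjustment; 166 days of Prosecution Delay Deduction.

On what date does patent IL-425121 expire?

Base term: filing date + 23 years → 26 June 2045.
Interference Suspension Credit: +162 days → 5 December 2045.
Administrative Delay Adjustment: +205 days → 28 June 2046.
Prosecution Delay Deduction: −166 days → 13 January 2046.

January 13, 2046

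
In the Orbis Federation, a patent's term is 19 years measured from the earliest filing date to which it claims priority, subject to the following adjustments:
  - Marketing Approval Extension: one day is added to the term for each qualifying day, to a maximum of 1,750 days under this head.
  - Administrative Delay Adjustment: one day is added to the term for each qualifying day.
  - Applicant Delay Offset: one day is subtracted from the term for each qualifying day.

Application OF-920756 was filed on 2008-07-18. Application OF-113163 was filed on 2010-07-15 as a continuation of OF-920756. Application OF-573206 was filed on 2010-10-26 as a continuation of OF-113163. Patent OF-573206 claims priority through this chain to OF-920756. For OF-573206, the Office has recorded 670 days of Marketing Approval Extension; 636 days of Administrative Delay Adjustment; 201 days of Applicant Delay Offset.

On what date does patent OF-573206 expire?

Earliest priority filing: 18 July 2008.
Base term: 18 July 2008 + 19 years → 18 July 2027.
Marketing Approval Extension: 670 days (within the 1750-day cap) → +670 days → 18 May 2029.
Administrative Delay Adjustment: +636 days → 13 February 2031.
Applicant Delay Offset: −201 days → 27 July 2030.

July 27, 2030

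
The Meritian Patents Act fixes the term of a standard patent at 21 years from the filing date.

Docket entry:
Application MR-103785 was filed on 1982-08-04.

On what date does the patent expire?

Filing date + 21 years → 4 August 2003.

August 4, 2003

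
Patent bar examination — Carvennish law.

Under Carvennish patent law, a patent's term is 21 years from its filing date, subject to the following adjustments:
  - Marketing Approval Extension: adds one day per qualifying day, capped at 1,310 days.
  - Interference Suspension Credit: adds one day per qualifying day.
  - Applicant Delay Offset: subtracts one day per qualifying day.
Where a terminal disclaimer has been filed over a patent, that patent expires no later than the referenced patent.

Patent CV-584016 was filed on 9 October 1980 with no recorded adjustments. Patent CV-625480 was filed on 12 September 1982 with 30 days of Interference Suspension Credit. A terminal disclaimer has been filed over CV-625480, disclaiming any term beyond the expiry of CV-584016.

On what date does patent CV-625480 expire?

2001-10-09

Natural term of CV-625480:
  Base: filing + 21 years → 12 September 2003.
  Interference Suspension Credit: +30 days → 12 October 2003.
Expiry of referenced patent CV-584016:
  Base: filing + 21 years → 9 October 2001.
Terminal disclaimer: CV-625480 expires on the earlier of 12 October 2003 and 9 October 2001.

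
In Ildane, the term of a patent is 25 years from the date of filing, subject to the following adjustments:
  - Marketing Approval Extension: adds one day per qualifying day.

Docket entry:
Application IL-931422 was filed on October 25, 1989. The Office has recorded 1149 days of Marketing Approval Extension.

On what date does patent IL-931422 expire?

December 17, 2017

Base term: filing date + 25 years → 25 October 2014.
Marketing Approval Extension: +1149 days → 17 December 2017.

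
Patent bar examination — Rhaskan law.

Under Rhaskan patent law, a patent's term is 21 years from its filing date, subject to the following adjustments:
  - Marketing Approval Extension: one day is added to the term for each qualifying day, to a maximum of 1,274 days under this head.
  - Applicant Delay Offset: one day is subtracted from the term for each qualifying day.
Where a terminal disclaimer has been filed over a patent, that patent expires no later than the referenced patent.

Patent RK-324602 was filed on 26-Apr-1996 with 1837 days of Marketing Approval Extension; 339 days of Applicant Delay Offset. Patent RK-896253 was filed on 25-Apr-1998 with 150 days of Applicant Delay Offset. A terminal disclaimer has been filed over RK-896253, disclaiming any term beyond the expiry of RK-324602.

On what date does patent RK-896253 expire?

November 26, 2018

Natural term of RK-896253:
  Base: filing + 21 years → 25 April 2019.
  Applicant Delay Offset: −150 days → 26 November 2018.
Expiry of referenced patent RK-324602:
  Base: filing + 21 years → 26 April 2017.
  Marketing Approval Extension: 1837 days claimed exceeds the 1274-day cap, so +1274 days → 21 October 2020.
  Applicant Delay Offset: −339 days → 17 November 2019.
Terminal disclaimer: RK-896253 expires on the earlier of 26 November 2018 and 17 November 2019.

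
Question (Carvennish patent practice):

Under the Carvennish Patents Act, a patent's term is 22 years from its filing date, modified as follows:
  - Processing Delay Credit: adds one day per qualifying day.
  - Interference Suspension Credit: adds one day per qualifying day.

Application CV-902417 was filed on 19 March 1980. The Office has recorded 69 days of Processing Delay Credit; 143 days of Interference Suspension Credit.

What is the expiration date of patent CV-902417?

Base term: filing date + 22 years → 19 March 2002.
Processing Delay Credit: +69 days → 27 May 2002.
Interference Suspension Credit: +143 days → 17 October 2002.

October 17, 2002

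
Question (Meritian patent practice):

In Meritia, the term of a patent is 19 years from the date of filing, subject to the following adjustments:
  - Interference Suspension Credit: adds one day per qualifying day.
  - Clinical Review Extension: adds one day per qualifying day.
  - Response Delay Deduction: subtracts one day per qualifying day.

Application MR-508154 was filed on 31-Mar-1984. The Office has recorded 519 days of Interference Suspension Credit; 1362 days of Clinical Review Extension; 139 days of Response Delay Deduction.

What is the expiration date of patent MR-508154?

January 6, 2008

Base term: filing date + 19 years → 31 March 2003.
Interference Suspension Credit: +519 days → 31 August 2004.
Clinical Review Extension: +1362 days → 24 May 2008.
Response Delay Deduction: −139 days → 6 January 2008.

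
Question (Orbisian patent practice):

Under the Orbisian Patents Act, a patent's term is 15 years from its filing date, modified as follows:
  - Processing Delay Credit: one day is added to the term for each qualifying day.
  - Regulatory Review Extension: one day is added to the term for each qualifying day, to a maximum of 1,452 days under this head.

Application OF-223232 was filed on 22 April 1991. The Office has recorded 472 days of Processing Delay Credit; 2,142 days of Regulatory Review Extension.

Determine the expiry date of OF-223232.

July 29, 2011

Base term: filing date + 15 years → 22 April 2006.
Processing Delay Credit: +472 days → 7 August 2007.
Regulatory Review Extension: 2142 days claimed exceeds the 1452-day cap, so +1452 days → 29 July 2011.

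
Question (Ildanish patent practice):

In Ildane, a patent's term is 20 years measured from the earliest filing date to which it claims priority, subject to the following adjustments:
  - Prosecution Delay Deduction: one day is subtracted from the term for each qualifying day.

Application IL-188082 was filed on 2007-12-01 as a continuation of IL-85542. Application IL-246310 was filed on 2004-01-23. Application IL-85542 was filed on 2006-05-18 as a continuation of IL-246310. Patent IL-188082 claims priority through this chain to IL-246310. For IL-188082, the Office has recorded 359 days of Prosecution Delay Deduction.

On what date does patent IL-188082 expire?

Earliest priority filing: 23 January 2004.
Base term: 23 January 2004 + 20 years → 23 January 2024.
Prosecution Delay Deduction: −359 days → 29 January 2023.

2023-01-29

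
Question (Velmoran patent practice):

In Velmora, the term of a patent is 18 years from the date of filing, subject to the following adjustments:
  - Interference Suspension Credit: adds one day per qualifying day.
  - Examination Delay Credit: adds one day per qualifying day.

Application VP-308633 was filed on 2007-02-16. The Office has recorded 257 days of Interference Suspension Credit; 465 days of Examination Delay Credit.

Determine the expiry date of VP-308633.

Base term: filing date + 18 years → 16 February 2025.
Interference Suspension Credit: +257 days → 31 October 2025.
Examination Delay Credit: +465 days → 8 February 2027.

2027-02-08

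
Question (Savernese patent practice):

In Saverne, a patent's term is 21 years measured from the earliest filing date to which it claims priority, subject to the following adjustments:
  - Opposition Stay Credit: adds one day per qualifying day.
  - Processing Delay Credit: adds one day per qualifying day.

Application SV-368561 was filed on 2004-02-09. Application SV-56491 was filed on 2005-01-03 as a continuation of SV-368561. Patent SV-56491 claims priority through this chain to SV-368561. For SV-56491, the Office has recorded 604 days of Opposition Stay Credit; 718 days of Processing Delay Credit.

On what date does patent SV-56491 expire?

Earliest priority filing: 9 February 2004.
Base term: 9 February 2004 + 21 years → 9 February 2025.
Opposition Stay Credit: +604 days → 6 October 2026.
Processing Delay Credit: +718 days → 23 September 2028.

September 23, 2028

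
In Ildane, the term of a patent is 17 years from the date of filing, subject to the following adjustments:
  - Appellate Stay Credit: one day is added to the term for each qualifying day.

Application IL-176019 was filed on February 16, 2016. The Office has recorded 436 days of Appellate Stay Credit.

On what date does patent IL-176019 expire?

2034-04-28

Base term: filing date + 17 years → 16 February 2033.
Appellate Stay Credit: +436 days → 28 April 2034.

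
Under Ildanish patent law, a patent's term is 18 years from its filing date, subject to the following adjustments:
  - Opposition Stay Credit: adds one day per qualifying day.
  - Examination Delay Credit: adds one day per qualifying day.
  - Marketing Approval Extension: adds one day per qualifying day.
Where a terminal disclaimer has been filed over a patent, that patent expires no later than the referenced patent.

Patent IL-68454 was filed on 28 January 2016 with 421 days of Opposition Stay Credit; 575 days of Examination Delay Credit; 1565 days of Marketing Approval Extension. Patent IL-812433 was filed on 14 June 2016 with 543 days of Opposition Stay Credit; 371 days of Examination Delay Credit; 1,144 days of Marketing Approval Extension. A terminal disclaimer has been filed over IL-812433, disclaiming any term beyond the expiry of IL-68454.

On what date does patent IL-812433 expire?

February 1, 2040

Natural term of IL-812433:
  Base: filing + 18 years → 14 June 2034.
  Opposition Stay Credit: +543 days → 9 December 2035.
  Examination Delay Credit: +371 days → 14 December 2036.
  Marketing Approval Extension: +1144 days → 1 February 2040.
Expiry of referenced patent IL-68454:
  Base: filing + 18 years → 28 January 2034.
  Opposition Stay Credit: +421 days → 25 March 2035.
  Examination Delay Credit: +575 days → 20 October 2036.
  Marketing Approval Extension: +1565 days → 1 February 2041.
Terminal disclaimer: IL-812433 expires on the earlier of 1 February 2040 and 1 February 2041.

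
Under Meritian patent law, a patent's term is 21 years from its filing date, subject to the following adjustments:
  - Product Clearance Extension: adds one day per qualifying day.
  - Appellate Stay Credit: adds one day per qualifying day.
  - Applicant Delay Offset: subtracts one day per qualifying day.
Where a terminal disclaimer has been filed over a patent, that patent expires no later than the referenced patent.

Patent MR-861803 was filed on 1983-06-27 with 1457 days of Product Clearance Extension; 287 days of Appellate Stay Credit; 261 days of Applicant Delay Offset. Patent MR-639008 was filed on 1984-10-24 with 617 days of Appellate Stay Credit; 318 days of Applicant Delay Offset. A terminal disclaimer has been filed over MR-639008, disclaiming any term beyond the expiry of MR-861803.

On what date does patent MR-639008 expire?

2006-08-19

Natural term of MR-639008:
  Base: filing + 21 years → 24 October 2005.
  Appellate Stay Credit: +617 days → 3 July 2007.
  Applicant Delay Offset: −318 days → 19 August 2006.
Expiry of referenced patent MR-861803:
  Base: filing + 21 years → 27 June 2004.
  Product Clearance Extension: +1457 days → 23 June 2008.
  Appellate Stay Credit: +287 days → 6 April 2009.
  Applicant Delay Offset: −261 days → 19 July 2008.
Terminal disclaimer: MR-639008 expires on the earlier of 19 August 2006 and 19 July 2008.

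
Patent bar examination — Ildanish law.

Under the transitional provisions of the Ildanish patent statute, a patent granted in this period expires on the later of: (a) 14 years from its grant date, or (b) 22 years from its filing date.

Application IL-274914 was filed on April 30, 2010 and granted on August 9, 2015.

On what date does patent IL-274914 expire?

2032-04-30

(a) grant + 14 years → 9 August 2029.
(b) filing + 22 years → 30 April 2032.
Later of the two: 30 April 2032.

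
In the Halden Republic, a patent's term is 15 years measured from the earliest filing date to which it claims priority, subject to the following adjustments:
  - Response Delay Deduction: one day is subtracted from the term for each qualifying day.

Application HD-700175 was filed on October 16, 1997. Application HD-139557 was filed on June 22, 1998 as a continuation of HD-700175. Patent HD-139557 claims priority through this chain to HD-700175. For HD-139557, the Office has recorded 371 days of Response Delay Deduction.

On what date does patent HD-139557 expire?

2011-10-11

Earliest priority filing: 16 October 1997.
Base term: 16 October 1997 + 15 years → 16 October 2012.
Response Delay Deduction: −371 days → 11 October 2011.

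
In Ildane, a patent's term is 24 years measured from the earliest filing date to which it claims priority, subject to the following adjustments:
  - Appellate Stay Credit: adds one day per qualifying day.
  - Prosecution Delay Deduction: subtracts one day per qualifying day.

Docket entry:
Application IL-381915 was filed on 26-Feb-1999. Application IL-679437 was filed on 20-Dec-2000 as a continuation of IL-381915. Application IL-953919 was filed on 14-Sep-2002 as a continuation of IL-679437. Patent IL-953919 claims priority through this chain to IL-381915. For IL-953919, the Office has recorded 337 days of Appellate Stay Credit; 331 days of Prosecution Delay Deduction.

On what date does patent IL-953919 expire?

Earliest priority filing: 26 February 1999.
Base term: 26 February 1999 + 24 years → 26 February 2023.
Appellate Stay Credit: +337 days → 29 January 2024.
Prosecution Delay Deduction: −331 days → 4 March 2023.

March 4, 2023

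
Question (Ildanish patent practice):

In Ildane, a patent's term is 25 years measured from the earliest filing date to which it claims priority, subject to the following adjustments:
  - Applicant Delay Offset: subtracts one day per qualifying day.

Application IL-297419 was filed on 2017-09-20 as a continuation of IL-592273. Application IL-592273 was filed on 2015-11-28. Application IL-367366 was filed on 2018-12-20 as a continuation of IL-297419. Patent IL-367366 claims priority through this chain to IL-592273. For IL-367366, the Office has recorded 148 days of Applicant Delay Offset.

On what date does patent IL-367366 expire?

July 3, 2040

Earliest priority filing: 28 November 2015.
Base term: 28 November 2015 + 25 years → 28 November 2040.
Applicant Delay Offset: −148 days → 3 July 2040.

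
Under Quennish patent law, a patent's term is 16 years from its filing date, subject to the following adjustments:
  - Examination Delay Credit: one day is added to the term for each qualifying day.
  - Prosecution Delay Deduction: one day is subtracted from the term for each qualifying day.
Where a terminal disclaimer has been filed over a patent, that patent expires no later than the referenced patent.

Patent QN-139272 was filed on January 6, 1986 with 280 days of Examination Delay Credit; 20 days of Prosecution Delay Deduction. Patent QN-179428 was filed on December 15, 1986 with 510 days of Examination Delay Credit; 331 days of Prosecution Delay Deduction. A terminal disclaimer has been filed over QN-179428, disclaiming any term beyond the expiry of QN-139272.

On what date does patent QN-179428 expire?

Natural term of QN-179428:
  Base: filing + 16 years → 15 December 2002.
  Examination Delay Credit: +510 days → 8 May 2004.
  Prosecution Delay Deduction: −331 days → 12 June 2003.
Expiry of referenced patent QN-139272:
  Base: filing + 16 years → 6 January 2002.
  Examination Delay Credit: +280 days → 13 October 2002.
  Prosecution Delay Deduction: −20 days → 23 September 2002.
Terminal disclaimer: QN-179428 expires on the earlier of 12 June 2003 and 23 September 2002.

September 23, 2002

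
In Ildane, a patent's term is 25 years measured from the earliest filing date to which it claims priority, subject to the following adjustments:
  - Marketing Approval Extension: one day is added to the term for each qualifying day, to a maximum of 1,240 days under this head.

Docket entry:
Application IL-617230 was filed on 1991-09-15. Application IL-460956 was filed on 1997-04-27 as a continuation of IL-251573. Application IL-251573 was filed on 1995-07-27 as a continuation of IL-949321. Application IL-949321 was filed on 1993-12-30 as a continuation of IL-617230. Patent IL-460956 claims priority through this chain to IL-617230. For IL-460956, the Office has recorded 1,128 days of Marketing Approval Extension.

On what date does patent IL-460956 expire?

October 18, 2019

Earliest priority filing: 15 September 1991.
Base term: 15 September 1991 + 25 years → 15 September 2016.
Marketing Approval Extension: 1128 days (within the 1240-day cap) → +1128 days → 18 October 2019.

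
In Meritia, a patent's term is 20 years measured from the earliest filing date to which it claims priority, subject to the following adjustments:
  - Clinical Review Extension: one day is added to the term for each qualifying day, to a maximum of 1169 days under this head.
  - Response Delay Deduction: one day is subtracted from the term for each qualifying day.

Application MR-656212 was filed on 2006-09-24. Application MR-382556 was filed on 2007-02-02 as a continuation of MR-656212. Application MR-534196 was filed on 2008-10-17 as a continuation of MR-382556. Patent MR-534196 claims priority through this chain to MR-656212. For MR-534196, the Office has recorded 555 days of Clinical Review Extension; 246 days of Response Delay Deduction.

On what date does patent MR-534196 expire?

Earliest priority filing: 24 September 2006.
Base term: 24 September 2006 + 20 years → 24 September 2026.
Clinical Review Extension: 555 days (within the 1169-day cap) → +555 days → 1 April 2028.
Response Delay Deduction: −246 days → 30 July 2027.

2027-07-30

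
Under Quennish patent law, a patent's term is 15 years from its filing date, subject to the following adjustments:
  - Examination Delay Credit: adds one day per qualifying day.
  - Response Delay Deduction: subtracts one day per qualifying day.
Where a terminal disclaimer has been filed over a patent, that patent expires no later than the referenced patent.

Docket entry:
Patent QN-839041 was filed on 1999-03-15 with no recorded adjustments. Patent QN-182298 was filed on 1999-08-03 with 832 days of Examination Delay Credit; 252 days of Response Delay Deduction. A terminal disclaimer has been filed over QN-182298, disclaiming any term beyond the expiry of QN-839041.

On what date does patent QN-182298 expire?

2014-03-15

Natural term of QN-182298:
  Base: filing + 15 years → 3 August 2014.
  Examination Delay Credit: +832 days → 12 November 2016.
  Response Delay Deduction: −252 days → 5 March 2016.
Expiry of referenced patent QN-839041:
  Base: filing + 15 years → 15 March 2014.
Terminal disclaimer: QN-182298 expires on the earlier of 5 March 2016 and 15 March 2014.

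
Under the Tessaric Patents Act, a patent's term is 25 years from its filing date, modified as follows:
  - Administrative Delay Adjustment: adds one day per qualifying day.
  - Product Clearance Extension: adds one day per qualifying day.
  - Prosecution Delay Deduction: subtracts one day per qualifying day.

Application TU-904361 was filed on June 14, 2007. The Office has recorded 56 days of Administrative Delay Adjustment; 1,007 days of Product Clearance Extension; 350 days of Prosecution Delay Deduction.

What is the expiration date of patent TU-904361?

May 28, 2034

Base term: filing date + 25 years → 14 June 2032.
Administrative Delay Adjustment: +56 days → 9 August 2032.
Product Clearance Extension: +1007 days → 13 May 2035.
Prosecution Delay Deduction: −350 days → 28 May 2034.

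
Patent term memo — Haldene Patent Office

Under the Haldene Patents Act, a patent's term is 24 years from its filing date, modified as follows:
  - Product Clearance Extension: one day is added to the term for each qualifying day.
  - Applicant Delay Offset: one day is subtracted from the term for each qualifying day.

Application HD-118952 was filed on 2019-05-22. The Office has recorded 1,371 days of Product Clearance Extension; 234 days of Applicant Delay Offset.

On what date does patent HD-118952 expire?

Base term: filing date + 24 years → 22 May 2043.
Product Clearance Extension: +1371 days → 21 February 2047.
Applicant Delay Offset: −234 days → 2 July 2046.

July 2, 2046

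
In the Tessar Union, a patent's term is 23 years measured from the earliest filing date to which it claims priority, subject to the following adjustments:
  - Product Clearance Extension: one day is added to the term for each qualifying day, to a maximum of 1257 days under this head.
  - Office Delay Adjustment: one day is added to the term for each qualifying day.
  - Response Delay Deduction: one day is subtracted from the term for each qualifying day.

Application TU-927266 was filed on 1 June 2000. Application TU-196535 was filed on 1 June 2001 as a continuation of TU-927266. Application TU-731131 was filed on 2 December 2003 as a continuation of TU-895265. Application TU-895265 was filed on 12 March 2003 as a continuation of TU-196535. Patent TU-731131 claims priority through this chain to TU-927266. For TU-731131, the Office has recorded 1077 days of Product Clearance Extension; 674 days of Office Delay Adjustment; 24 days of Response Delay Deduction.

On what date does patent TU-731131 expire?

Earliest priority filing: 1 June 2000.
Base term: 1 June 2000 + 23 years → 1 June 2023.
Product Clearance Extension: 1077 days (within the 1257-day cap) → +1077 days → 13 May 2026.
Office Delay Adjustment: +674 days → 17 March 2028.
Response Delay Deduction: −24 days → 22 February 2028.

February 22, 2028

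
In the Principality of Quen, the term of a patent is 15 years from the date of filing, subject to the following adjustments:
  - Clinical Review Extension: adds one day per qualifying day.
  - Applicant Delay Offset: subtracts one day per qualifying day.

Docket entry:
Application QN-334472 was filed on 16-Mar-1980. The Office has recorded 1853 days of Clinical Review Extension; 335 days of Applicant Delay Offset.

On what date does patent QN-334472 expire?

Base term: filing date + 15 years → 16 March 1995.
Clinical Review Extension: +1853 days → 11 April 2000.
Applicant Delay Offset: −335 days → 12 May 1999.

May 12, 1999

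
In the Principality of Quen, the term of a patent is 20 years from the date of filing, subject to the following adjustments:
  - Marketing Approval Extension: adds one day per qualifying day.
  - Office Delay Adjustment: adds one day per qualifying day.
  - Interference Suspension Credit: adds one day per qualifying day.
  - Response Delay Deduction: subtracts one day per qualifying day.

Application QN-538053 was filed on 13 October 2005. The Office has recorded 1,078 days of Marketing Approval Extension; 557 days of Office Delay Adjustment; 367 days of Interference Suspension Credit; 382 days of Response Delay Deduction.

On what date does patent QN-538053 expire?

Base term: filing date + 20 years → 13 October 2025.
Marketing Approval Extension: +1078 days → 25 September 2028.
Office Delay Adjustment: +557 days → 5 April 2030.
Interference Suspension Credit: +367 days → 7 April 2031.
Response Delay Deduction: −382 days → 21 March 2030.

2030-03-21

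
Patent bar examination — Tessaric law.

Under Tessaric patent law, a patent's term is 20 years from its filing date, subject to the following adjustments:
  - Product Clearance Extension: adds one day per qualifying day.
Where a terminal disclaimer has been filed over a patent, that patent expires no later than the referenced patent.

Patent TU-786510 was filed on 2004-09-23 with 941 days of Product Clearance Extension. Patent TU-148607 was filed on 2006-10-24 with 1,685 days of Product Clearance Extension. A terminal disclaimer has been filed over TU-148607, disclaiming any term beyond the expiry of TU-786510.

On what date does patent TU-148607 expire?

Natural term of TU-148607:
  Base: filing + 20 years → 24 October 2026.
  Product Clearance Extension: +1685 days → 5 June 2031.
Expiry of referenced patent TU-786510:
  Base: filing + 20 years → 23 September 2024.
  Product Clearance Extension: +941 days → 22 April 2027.
Terminal disclaimer: TU-148607 expires on the earlier of 5 June 2031 and 22 April 2027.

April 22, 2027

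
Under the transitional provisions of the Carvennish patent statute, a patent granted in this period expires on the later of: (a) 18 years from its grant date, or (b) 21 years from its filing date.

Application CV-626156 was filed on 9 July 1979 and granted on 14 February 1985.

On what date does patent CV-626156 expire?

February 14, 2003

(a) grant + 18 years → 14 February 2003.
(b) filing + 21 years → 9 July 2000.
Later of the two: 14 February 2003.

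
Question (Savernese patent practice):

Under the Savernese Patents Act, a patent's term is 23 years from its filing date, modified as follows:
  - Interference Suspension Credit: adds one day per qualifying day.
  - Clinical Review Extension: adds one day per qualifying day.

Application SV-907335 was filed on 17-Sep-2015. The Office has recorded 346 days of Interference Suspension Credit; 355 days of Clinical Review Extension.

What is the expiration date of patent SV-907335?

August 18, 2040

Base term: filing date + 23 years → 17 September 2038.
Interference Suspension Credit: +346 days → 29 August 2039.
Clinical Review Extension: +355 days → 18 August 2040.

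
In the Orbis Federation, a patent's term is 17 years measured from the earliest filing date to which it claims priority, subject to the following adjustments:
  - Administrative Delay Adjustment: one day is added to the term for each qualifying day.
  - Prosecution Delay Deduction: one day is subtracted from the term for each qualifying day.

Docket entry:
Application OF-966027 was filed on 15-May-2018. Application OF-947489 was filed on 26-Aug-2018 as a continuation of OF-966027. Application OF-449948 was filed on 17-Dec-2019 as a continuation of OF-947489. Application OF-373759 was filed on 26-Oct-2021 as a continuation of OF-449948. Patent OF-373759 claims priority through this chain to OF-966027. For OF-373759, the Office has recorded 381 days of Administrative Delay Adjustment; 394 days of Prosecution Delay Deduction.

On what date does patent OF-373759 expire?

Earliest priority filing: 15 May 2018.
Base term: 15 May 2018 + 17 years → 15 May 2035.
Administrative Delay Adjustment: +381 days → 30 May 2036.
Prosecution Delay Deduction: −394 days → 2 May 2035.

May 2, 2035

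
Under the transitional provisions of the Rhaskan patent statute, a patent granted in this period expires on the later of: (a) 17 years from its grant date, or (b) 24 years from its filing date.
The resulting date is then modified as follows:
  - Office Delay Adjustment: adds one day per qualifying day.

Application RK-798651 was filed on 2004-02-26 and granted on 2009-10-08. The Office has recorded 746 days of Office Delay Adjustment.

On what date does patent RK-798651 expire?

2030-03-13

(a) grant + 17 years → 8 October 2026.
(b) filing + 24 years → 26 February 2028.
Later of the two: 26 February 2028.
Office Delay Adjustment: +746 days → 13 March 2030.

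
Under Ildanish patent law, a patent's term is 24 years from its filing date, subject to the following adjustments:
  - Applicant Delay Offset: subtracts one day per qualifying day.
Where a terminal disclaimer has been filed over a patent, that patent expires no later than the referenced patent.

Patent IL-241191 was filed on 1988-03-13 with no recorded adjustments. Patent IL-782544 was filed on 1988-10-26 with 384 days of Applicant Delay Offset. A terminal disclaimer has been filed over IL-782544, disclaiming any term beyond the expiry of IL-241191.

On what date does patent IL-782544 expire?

October 8, 2011

Natural term of IL-782544:
  Base: filing + 24 years → 26 October 2012.
  Applicant Delay Offset: −384 days → 8 October 2011.
Expiry of referenced patent IL-241191:
  Base: filing + 24 years → 13 March 2012.
Terminal disclaimer: IL-782544 expires on the earlier of 8 October 2011 and 13 March 2012.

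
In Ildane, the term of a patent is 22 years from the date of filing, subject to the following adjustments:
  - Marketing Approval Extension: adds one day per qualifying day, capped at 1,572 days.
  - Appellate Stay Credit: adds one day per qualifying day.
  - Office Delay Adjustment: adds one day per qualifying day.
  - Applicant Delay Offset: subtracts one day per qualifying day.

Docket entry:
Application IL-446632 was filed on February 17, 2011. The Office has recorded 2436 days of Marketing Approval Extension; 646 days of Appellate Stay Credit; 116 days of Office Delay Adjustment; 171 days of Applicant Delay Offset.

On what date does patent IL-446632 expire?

Base term: filing date + 22 years → 17 February 2033.
Marketing Approval Extension: 2436 days claimed exceeds the 1572-day cap, so +1572 days → 8 June 2037.
Appellate Stay Credit: +646 days → 16 March 2039.
Office Delay Adjustment: +116 days → 10 July 2039.
Applicant Delay Offset: −171 days → 20 January 2039.

2039-01-20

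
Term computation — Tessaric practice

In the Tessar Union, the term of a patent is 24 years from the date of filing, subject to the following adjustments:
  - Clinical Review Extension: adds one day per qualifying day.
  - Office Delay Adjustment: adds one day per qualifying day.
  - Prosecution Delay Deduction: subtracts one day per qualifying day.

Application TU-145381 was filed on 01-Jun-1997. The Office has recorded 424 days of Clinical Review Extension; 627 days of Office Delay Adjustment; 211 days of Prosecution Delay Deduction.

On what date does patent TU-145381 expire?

2023-09-19

Base term: filing date + 24 years → 1 June 2021.
Clinical Review Extension: +424 days → 30 July 2022.
Office Delay Adjustment: +627 days → 17 April 2024.
Prosecution Delay Deduction: −211 days → 19 September 2023.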